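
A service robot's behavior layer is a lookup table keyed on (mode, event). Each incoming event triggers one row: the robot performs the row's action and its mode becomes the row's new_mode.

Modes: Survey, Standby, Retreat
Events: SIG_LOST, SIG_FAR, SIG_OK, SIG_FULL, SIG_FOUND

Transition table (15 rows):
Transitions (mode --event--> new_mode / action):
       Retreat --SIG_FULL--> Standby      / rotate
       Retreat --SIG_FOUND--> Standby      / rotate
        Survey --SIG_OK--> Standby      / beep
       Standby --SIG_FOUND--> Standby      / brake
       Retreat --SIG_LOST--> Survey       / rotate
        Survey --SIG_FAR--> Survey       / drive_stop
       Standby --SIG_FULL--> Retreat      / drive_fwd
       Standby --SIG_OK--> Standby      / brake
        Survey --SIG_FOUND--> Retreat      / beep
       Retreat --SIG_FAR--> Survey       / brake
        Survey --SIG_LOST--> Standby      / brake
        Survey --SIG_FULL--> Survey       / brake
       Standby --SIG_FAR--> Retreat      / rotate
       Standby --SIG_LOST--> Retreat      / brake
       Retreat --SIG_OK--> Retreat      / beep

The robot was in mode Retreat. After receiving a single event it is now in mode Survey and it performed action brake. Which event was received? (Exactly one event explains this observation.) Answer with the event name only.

SIG_FAR

try SIG_LOST: (Retreat, SIG_LOST) → (Survey, rotate)
try SIG_FAR: (Retreat, SIG_FAR) → (Survey, brake)  ← matches
try SIG_OK: (Retreat, SIG_OK) → (Retreat, beep)
try SIG_FULL: (Retreat, SIG_FULL) → (Standby, rotate)
try SIG_FOUND: (Retreat, SIG_FOUND) → (Standby, rotate)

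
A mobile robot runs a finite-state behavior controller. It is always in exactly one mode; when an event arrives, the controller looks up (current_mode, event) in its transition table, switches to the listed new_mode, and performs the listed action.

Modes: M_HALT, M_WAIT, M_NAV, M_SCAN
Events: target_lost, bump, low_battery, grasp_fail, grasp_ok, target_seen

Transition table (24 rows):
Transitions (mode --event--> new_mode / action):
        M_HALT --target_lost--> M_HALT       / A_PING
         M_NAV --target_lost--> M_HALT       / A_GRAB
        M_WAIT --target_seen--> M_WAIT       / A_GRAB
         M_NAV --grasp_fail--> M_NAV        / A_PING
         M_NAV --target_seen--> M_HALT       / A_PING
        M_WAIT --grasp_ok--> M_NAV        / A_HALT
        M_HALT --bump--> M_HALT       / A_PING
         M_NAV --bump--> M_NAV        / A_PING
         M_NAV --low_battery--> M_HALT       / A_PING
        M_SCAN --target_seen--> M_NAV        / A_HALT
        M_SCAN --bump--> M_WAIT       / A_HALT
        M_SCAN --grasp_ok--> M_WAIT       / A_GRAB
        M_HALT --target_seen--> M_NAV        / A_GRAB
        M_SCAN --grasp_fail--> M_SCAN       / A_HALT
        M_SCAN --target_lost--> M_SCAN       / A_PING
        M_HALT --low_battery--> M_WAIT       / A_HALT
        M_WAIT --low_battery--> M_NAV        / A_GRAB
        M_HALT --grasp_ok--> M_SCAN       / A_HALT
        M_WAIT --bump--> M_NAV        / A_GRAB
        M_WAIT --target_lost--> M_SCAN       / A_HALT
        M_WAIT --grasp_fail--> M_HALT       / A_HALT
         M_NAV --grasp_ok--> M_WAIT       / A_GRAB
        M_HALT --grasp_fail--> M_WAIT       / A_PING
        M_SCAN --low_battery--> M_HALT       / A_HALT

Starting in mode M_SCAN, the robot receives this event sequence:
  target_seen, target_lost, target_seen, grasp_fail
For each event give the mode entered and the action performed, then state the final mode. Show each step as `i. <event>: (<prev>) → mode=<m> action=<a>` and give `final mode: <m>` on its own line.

1. target_seen: (M_SCAN) → mode=M_NAV action=A_HALT
2. target_lost: (M_NAV) → mode=M_HALT action=A_GRAB
3. target_seen: (M_HALT) → mode=M_NAV action=A_GRAB
4. grasp_fail: (M_NAV) → mode=M_NAV action=A_PING

final mode: M_NAV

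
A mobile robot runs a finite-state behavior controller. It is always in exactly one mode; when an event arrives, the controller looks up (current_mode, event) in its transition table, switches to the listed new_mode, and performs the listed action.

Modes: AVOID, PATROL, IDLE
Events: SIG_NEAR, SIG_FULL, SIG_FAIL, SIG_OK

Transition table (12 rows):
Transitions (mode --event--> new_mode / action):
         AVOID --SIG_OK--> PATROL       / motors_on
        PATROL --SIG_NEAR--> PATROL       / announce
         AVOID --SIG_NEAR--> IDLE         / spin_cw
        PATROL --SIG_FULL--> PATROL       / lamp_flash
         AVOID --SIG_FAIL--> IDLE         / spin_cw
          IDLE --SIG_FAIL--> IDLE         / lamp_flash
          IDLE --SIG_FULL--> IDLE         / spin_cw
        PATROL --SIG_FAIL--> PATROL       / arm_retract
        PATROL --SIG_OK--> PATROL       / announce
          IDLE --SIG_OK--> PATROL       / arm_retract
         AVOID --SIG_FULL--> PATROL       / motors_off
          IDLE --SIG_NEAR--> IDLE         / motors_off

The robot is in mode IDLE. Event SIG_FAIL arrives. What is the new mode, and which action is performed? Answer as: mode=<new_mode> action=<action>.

mode=IDLE action=lamp_flash

current mode = IDLE; filter table to that mode:
  (IDLE, SIG_FAIL) → (IDLE, lamp_flash)  ← event matches
  (IDLE, SIG_FULL) → (IDLE, spin_cw)
  (IDLE, SIG_OK) → (PATROL, arm_retract)
  (IDLE, SIG_NEAR) → (IDLE, motors_off)
event = SIG_FAIL selects (IDLE, lamp_flash)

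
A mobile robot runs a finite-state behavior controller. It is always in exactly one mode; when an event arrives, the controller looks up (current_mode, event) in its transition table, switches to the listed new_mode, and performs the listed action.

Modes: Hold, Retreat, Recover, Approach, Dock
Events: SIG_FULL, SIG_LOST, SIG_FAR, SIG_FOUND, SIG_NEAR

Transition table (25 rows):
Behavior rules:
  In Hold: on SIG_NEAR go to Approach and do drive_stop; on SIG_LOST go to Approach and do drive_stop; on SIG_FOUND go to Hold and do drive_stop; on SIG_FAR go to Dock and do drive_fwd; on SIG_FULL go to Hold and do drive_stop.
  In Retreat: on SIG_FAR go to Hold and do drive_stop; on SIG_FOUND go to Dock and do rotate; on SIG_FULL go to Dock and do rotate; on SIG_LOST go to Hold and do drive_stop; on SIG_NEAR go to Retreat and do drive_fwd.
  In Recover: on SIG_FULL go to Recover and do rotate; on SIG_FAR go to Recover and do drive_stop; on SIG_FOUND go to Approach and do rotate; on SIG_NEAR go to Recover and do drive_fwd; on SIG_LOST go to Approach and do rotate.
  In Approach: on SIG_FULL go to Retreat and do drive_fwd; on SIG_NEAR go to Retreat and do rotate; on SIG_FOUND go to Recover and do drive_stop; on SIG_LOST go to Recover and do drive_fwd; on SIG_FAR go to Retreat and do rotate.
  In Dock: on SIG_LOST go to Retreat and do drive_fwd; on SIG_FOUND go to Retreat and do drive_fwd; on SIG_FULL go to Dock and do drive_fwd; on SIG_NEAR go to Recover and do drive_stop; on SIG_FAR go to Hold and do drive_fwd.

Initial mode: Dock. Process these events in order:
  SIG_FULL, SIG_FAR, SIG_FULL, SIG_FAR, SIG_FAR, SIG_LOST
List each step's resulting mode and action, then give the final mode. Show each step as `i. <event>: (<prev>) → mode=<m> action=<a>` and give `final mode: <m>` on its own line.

final mode: Approach

1. SIG_FULL: (Dock) → mode=Dock action=drive_fwd
2. SIG_FAR: (Dock) → mode=Hold action=drive_fwd
3. SIG_FULL: (Hold) → mode=Hold action=drive_stop
4. SIG_FAR: (Hold) → mode=Dock action=drive_fwd
5. SIG_FAR: (Dock) → mode=Hold action=drive_fwd
6. SIG_LOST: (Hold) → mode=Approach action=drive_stop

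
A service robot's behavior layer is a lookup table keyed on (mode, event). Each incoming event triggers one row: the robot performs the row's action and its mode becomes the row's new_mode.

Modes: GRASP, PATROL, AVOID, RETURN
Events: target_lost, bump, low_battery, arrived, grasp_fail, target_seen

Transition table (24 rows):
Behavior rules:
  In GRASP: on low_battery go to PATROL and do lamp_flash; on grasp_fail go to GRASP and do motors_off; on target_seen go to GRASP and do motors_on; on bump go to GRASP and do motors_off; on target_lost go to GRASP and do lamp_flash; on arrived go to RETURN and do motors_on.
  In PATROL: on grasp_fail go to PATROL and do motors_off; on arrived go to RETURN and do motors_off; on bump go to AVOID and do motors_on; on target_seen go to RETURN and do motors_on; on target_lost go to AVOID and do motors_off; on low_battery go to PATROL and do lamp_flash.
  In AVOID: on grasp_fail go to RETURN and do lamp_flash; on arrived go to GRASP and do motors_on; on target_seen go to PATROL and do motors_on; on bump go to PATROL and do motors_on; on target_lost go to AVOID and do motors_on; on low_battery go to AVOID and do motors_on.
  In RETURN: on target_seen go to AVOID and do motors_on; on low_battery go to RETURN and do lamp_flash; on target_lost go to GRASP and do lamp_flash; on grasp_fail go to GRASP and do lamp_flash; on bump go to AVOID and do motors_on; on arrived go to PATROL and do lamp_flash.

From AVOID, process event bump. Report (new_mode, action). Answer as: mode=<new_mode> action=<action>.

current mode = AVOID; filter table to that mode:
  (AVOID, grasp_fail) → (RETURN, lamp_flash)
  (AVOID, arrived) → (GRASP, motors_on)
  (AVOID, target_seen) → (PATROL, motors_on)
  (AVOID, bump) → (PATROL, motors_on)  ← event matches
  (AVOID, target_lost) → (AVOID, motors_on)
  (AVOID, low_battery) → (AVOID, motors_on)
event = bump selects (PATROL, motors_on)

mode=PATROL action=motors_on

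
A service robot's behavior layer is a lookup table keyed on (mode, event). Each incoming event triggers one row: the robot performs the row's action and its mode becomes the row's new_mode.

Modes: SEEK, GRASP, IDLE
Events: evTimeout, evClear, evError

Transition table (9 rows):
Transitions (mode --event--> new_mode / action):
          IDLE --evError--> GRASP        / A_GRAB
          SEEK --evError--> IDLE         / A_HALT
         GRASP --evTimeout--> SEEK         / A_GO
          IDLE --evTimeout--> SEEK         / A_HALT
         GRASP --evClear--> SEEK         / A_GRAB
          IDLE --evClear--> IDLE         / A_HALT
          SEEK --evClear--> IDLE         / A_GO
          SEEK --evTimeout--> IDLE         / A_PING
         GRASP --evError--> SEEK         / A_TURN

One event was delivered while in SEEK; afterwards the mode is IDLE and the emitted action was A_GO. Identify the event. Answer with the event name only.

try evTimeout: (SEEK, evTimeout) → (IDLE, A_PING)
try evClear: (SEEK, evClear) → (IDLE, A_GO)  ← matches
try evError: (SEEK, evError) → (IDLE, A_HALT)

evClear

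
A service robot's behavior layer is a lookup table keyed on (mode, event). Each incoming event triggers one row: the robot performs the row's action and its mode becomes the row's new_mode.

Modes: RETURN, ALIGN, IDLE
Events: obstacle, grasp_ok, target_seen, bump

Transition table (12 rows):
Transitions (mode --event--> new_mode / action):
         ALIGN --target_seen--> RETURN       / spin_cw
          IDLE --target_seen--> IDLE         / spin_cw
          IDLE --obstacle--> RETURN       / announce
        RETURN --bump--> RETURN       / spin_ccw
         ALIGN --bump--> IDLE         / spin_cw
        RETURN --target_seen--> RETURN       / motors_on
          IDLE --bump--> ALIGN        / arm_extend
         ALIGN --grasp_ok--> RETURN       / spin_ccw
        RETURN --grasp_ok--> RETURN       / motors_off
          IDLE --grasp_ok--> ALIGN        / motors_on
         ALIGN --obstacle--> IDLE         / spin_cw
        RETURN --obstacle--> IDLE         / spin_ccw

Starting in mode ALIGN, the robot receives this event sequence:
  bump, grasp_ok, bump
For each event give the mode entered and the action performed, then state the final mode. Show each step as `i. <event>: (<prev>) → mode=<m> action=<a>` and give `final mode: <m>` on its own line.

final mode: IDLE

1. bump: (ALIGN) → mode=IDLE action=spin_cw
2. grasp_ok: (IDLE) → mode=ALIGN action=motors_on
3. bump: (ALIGN) → mode=IDLE action=spin_cw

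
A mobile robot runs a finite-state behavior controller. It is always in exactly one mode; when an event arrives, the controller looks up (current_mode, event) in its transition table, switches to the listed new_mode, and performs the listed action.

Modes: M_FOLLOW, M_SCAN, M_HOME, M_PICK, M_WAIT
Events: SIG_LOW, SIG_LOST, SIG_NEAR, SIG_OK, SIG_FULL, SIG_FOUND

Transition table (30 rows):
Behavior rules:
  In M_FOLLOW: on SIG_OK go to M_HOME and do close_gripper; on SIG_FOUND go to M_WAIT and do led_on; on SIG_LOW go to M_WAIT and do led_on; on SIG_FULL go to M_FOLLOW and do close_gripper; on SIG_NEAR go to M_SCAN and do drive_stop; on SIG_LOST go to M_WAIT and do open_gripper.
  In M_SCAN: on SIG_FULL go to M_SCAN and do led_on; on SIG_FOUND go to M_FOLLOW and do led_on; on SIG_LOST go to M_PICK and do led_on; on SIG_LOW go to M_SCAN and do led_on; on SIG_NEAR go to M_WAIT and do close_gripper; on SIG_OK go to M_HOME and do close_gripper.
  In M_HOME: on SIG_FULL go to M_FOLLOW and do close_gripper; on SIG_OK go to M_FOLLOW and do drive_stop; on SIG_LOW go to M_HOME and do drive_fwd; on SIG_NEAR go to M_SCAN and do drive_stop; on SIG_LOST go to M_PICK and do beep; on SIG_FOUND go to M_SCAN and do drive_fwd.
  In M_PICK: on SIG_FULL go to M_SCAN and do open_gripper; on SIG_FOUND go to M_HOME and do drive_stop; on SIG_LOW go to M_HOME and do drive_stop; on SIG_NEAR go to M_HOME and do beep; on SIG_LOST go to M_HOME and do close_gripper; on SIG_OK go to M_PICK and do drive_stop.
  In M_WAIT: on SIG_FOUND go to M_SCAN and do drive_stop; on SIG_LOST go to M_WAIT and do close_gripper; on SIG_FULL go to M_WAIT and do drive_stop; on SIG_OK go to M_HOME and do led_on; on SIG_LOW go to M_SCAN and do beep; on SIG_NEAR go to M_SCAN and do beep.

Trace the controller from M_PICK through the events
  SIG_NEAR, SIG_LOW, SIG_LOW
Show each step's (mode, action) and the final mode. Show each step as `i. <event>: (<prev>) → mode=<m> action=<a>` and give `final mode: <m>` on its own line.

1. SIG_NEAR: (M_PICK) → mode=M_HOME action=beep
2. SIG_LOW: (M_HOME) → mode=M_HOME action=drive_fwd
3. SIG_LOW: (M_HOME) → mode=M_HOME action=drive_fwd

final mode: M_HOME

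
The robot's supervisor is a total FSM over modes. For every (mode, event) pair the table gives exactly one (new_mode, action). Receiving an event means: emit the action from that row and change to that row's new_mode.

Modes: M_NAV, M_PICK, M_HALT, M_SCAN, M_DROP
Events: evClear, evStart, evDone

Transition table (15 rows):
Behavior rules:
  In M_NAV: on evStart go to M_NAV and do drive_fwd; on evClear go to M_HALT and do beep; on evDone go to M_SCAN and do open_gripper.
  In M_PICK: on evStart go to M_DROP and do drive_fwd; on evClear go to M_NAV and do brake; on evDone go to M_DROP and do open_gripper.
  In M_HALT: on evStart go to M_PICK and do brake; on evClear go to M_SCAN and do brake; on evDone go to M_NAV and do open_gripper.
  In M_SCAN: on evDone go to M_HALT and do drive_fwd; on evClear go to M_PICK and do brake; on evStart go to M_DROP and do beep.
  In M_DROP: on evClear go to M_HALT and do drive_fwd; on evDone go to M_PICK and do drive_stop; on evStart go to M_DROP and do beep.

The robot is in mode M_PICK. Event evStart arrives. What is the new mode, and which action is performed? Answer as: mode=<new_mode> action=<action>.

current mode = M_PICK; filter table to that mode:
  (M_PICK, evStart) → (M_DROP, drive_fwd)  ← event matches
  (M_PICK, evClear) → (M_NAV, brake)
  (M_PICK, evDone) → (M_DROP, open_gripper)
event = evStart selects (M_DROP, drive_fwd)

mode=M_DROP action=drive_fwd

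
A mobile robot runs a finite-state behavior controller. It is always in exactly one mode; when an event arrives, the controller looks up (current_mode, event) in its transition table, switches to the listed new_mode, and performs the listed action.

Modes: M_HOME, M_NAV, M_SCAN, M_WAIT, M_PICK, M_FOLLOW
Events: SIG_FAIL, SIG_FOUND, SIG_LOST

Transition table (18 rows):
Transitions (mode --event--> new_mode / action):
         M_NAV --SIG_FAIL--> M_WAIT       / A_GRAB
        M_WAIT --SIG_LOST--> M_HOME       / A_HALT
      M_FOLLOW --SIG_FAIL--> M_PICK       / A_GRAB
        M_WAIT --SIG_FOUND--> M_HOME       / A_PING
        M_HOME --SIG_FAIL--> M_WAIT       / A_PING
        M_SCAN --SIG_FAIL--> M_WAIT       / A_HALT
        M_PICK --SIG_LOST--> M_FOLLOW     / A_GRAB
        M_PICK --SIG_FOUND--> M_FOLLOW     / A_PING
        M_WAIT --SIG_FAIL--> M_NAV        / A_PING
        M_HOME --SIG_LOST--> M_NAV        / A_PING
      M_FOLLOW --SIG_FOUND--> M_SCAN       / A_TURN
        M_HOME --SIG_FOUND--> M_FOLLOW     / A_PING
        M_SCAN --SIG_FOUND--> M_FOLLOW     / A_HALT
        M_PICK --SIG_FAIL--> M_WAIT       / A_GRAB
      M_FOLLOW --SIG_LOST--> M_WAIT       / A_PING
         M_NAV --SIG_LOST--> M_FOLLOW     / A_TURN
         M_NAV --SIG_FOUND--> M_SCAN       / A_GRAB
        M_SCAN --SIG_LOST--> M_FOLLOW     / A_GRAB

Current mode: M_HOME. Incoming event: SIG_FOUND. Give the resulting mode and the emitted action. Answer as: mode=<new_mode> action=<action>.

mode=M_FOLLOW action=A_PING

current mode = M_HOME; filter table to that mode:
  (M_HOME, SIG_FAIL) → (M_WAIT, A_PING)
  (M_HOME, SIG_LOST) → (M_NAV, A_PING)
  (M_HOME, SIG_FOUND) → (M_FOLLOW, A_PING)  ← event matches
event = SIG_FOUND selects (M_FOLLOW, A_PING)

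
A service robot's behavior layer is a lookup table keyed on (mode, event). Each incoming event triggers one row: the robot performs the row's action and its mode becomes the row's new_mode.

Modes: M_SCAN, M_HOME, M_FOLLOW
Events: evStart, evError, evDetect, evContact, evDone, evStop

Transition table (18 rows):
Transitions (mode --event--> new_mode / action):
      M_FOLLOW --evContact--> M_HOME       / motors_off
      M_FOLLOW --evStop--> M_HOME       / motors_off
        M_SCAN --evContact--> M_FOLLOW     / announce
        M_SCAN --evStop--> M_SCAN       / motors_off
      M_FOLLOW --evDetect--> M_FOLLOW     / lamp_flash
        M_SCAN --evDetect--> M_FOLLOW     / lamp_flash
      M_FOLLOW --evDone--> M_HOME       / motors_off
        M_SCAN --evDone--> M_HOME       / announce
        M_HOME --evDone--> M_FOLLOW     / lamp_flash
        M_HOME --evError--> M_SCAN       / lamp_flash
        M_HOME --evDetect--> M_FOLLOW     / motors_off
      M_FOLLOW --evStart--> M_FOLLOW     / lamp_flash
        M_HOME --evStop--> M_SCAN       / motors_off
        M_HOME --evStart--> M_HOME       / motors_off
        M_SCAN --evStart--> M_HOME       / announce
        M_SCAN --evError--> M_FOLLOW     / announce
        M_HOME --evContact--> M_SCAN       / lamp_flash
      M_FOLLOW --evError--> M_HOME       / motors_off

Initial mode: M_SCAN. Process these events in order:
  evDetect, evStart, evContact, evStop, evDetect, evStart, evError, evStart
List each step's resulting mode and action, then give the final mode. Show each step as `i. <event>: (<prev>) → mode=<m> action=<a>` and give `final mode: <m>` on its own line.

final mode: M_HOME

1. evDetect: (M_SCAN) → mode=M_FOLLOW action=lamp_flash
2. evStart: (M_FOLLOW) → mode=M_FOLLOW action=lamp_flash
3. evContact: (M_FOLLOW) → mode=M_HOME action=motors_off
4. evStop: (M_HOME) → mode=M_SCAN action=motors_off
5. evDetect: (M_SCAN) → mode=M_FOLLOW action=lamp_flash
6. evStart: (M_FOLLOW) → mode=M_FOLLOW action=lamp_flash
7. evError: (M_FOLLOW) → mode=M_HOME action=motors_off
8. evStart: (M_HOME) → mode=M_HOME action=motors_off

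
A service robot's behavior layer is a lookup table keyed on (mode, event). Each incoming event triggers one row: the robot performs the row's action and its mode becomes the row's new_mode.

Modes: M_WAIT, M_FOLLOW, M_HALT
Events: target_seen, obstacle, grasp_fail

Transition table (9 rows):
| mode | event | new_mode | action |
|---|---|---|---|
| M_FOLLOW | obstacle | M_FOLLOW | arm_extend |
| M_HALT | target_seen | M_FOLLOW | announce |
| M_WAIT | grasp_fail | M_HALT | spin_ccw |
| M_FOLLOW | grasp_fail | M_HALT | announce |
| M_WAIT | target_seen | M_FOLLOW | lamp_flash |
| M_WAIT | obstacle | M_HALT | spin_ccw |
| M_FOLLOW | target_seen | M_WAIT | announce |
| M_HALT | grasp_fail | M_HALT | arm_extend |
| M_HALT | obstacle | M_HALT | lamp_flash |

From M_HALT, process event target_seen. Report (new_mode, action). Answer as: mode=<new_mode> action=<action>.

mode=M_FOLLOW action=announce

current mode = M_HALT; filter table to that mode:
  (M_HALT, target_seen) → (M_FOLLOW, announce)  ← event matches
  (M_HALT, grasp_fail) → (M_HALT, arm_extend)
  (M_HALT, obstacle) → (M_HALT, lamp_flash)
event = target_seen selects (M_FOLLOW, announce)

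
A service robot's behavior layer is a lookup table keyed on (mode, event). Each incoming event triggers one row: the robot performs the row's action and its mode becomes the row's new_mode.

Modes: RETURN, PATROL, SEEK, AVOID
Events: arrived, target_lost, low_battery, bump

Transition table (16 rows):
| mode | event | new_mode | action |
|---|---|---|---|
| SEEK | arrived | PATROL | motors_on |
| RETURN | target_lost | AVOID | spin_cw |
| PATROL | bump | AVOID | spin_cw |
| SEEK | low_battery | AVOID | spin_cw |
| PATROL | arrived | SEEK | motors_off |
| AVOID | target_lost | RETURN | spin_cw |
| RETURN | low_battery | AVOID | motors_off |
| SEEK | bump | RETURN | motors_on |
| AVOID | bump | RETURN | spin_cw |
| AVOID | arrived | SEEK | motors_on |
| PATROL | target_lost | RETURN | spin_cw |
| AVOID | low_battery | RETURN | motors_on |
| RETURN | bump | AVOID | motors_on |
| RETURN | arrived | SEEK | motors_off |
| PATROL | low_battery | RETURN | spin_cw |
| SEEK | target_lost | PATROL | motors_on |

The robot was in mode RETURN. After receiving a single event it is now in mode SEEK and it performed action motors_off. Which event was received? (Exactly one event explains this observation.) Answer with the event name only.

try arrived: (RETURN, arrived) → (SEEK, motors_off)  ← matches
try target_lost: (RETURN, target_lost) → (AVOID, spin_cw)
try low_battery: (RETURN, low_battery) → (AVOID, motors_off)
try bump: (RETURN, bump) → (AVOID, motors_on)

arrived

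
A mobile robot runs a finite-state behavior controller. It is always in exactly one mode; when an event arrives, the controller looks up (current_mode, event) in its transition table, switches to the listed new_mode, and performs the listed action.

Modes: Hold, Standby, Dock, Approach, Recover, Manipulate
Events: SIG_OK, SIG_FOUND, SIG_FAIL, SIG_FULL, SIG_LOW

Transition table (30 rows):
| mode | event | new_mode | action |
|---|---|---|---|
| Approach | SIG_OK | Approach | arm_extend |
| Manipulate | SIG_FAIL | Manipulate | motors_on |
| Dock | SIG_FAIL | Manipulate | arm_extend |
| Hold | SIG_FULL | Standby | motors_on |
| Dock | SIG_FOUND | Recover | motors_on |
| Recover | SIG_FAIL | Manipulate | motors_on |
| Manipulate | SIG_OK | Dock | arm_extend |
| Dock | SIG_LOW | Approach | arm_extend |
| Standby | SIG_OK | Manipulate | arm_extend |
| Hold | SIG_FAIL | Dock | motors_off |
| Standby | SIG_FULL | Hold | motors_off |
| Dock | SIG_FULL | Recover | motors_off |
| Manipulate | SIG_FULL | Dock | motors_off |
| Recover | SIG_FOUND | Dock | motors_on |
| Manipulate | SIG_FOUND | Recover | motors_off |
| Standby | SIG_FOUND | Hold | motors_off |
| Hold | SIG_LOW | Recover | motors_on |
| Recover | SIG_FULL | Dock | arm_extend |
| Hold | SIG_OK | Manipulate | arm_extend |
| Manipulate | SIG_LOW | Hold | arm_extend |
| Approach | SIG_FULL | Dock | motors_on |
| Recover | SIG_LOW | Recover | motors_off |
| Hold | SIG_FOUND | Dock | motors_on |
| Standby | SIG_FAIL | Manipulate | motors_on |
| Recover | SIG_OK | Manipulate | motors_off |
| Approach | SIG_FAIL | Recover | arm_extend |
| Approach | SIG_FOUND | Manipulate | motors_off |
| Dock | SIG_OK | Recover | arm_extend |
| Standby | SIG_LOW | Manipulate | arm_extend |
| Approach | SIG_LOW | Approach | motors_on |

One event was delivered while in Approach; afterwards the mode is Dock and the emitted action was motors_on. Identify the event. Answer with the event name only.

SIG_FULL

try SIG_OK: (Approach, SIG_OK) → (Approach, arm_extend)
try SIG_FOUND: (Approach, SIG_FOUND) → (Manipulate, motors_off)
try SIG_FAIL: (Approach, SIG_FAIL) → (Recover, arm_extend)
try SIG_FULL: (Approach, SIG_FULL) → (Dock, motors_on)  ← matches
try SIG_LOW: (Approach, SIG_LOW) → (Approach, motors_on)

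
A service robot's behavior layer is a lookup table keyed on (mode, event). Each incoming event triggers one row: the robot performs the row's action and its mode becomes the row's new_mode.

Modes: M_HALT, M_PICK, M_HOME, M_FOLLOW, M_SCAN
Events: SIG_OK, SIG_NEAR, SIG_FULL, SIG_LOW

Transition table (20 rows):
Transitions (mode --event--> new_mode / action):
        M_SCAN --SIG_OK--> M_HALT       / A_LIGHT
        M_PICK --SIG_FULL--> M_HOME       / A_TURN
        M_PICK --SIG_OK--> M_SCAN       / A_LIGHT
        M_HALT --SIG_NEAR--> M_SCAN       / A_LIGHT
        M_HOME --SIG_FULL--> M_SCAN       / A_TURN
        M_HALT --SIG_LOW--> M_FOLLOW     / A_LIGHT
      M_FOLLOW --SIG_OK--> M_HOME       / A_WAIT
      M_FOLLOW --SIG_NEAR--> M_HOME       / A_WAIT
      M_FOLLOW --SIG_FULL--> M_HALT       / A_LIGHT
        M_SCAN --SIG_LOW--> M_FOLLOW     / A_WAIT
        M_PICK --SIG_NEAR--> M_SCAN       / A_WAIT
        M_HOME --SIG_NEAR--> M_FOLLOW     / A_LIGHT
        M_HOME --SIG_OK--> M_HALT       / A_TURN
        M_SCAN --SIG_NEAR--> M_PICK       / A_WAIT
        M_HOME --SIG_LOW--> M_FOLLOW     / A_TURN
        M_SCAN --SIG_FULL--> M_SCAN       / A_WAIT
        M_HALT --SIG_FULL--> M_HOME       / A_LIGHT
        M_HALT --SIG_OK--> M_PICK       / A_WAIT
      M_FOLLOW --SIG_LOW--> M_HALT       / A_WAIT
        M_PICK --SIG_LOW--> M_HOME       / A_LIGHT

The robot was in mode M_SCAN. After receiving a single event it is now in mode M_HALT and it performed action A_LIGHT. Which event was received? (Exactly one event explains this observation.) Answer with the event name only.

try SIG_OK: (M_SCAN, SIG_OK) → (M_HALT, A_LIGHT)  ← matches
try SIG_NEAR: (M_SCAN, SIG_NEAR) → (M_PICK, A_WAIT)
try SIG_FULL: (M_SCAN, SIG_FULL) → (M_SCAN, A_WAIT)
try SIG_LOW: (M_SCAN, SIG_LOW) → (M_FOLLOW, A_WAIT)

SIG_OK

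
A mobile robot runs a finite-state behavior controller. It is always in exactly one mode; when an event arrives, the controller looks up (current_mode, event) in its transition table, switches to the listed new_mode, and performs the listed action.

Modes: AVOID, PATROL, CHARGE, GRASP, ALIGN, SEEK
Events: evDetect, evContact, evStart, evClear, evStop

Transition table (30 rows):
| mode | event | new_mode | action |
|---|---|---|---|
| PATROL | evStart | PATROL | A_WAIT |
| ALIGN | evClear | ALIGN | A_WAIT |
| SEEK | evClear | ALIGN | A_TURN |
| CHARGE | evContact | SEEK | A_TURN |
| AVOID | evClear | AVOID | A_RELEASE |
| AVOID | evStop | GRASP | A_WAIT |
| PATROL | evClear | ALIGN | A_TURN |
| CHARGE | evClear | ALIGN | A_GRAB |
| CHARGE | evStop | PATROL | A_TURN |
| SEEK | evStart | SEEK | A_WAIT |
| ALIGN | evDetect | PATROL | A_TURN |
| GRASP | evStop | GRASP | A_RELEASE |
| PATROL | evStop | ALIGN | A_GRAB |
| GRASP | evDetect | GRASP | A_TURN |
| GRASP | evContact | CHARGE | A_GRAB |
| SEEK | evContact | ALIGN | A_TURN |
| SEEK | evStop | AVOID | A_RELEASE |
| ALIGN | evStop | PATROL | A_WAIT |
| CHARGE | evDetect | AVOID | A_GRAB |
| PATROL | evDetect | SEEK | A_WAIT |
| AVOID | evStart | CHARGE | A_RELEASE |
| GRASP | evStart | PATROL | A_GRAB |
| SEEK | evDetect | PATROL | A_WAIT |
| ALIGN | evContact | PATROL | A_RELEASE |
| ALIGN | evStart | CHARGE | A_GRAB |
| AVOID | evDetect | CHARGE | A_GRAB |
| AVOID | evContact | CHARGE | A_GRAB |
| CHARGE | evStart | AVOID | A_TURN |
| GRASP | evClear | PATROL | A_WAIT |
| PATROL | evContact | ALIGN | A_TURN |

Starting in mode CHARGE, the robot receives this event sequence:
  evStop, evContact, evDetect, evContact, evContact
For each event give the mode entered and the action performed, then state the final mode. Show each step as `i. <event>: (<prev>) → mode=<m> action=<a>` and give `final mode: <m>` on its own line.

final mode: PATROL

1. evStop: (CHARGE) → mode=PATROL action=A_TURN
2. evContact: (PATROL) → mode=ALIGN action=A_TURN
3. evDetect: (ALIGN) → mode=PATROL action=A_TURN
4. evContact: (PATROL) → mode=ALIGN action=A_TURN
5. evContact: (ALIGN) → mode=PATROL action=A_RELEASE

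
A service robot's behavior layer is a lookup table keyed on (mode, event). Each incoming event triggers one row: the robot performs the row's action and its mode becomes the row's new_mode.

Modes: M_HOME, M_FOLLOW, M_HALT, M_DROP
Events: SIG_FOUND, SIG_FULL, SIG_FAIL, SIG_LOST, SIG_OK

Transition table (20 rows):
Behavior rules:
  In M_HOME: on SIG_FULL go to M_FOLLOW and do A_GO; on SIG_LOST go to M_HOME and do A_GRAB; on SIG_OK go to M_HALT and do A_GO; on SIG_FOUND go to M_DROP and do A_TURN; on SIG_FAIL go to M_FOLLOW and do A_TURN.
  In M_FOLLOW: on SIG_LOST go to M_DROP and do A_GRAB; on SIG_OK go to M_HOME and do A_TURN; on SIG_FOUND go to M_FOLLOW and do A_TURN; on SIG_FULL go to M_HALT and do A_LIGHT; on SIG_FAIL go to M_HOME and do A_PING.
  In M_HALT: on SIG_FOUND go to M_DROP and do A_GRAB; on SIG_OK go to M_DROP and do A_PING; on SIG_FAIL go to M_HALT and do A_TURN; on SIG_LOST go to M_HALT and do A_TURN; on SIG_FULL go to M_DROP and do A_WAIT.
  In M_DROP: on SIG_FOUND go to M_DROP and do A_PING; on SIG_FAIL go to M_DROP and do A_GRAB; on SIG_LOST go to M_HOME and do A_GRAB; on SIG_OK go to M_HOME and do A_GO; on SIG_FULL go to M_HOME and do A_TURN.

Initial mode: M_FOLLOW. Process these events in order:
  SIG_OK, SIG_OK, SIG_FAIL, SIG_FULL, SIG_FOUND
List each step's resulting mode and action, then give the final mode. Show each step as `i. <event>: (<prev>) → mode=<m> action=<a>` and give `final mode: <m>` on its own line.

1. SIG_OK: (M_FOLLOW) → mode=M_HOME action=A_TURN
2. SIG_OK: (M_HOME) → mode=M_HALT action=A_GO
3. SIG_FAIL: (M_HALT) → mode=M_HALT action=A_TURN
4. SIG_FULL: (M_HALT) → mode=M_DROP action=A_WAIT
5. SIG_FOUND: (M_DROP) → mode=M_DROP action=A_PING

final mode: M_DROP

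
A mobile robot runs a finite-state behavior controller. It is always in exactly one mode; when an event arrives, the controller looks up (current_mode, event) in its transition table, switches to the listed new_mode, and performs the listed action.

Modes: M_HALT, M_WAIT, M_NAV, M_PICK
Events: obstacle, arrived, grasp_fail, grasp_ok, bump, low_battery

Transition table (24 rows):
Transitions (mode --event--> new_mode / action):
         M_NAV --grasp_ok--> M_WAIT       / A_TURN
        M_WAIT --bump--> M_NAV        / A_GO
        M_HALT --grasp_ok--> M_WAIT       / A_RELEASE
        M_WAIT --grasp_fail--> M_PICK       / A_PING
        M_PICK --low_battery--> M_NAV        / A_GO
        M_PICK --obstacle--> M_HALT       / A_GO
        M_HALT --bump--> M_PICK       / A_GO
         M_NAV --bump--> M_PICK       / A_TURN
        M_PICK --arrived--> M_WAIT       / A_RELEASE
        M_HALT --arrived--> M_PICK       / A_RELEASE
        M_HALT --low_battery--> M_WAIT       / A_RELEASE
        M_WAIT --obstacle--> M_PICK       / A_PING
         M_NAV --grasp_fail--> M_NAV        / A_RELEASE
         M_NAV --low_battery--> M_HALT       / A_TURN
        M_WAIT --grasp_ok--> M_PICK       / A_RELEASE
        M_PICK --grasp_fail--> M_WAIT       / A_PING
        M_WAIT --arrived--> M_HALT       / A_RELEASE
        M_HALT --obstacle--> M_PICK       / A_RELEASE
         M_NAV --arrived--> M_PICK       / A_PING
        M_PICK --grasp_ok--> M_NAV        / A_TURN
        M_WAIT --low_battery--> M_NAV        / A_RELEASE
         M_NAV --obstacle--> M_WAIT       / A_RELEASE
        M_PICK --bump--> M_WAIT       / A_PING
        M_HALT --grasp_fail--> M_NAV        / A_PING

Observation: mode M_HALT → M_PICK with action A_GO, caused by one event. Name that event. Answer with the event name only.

try obstacle: (M_HALT, obstacle) → (M_PICK, A_RELEASE)
try arrived: (M_HALT, arrived) → (M_PICK, A_RELEASE)
try grasp_fail: (M_HALT, grasp_fail) → (M_NAV, A_PING)
try grasp_ok: (M_HALT, grasp_ok) → (M_WAIT, A_RELEASE)
try bump: (M_HALT, bump) → (M_PICK, A_GO)  ← matches
try low_battery: (M_HALT, low_battery) → (M_WAIT, A_RELEASE)

bump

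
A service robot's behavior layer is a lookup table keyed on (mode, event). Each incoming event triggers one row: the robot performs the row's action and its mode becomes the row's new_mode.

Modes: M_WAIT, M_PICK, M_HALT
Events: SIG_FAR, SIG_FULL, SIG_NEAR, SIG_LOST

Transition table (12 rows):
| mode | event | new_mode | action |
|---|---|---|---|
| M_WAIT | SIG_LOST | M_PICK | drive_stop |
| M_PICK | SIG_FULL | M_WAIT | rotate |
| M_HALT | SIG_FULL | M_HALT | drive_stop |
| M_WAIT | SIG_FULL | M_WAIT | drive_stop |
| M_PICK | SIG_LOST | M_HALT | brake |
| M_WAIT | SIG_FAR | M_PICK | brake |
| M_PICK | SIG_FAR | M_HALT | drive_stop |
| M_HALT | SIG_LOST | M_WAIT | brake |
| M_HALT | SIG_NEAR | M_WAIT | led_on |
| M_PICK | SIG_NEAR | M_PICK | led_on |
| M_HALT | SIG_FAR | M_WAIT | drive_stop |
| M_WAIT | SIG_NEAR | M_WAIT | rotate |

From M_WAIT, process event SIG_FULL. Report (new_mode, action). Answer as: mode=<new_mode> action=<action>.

mode=M_WAIT action=drive_stop

current mode = M_WAIT; filter table to that mode:
  (M_WAIT, SIG_LOST) → (M_PICK, drive_stop)
  (M_WAIT, SIG_FULL) → (M_WAIT, drive_stop)  ← event matches
  (M_WAIT, SIG_FAR) → (M_PICK, brake)
  (M_WAIT, SIG_NEAR) → (M_WAIT, rotate)
event = SIG_FULL selects (M_WAIT, drive_stop)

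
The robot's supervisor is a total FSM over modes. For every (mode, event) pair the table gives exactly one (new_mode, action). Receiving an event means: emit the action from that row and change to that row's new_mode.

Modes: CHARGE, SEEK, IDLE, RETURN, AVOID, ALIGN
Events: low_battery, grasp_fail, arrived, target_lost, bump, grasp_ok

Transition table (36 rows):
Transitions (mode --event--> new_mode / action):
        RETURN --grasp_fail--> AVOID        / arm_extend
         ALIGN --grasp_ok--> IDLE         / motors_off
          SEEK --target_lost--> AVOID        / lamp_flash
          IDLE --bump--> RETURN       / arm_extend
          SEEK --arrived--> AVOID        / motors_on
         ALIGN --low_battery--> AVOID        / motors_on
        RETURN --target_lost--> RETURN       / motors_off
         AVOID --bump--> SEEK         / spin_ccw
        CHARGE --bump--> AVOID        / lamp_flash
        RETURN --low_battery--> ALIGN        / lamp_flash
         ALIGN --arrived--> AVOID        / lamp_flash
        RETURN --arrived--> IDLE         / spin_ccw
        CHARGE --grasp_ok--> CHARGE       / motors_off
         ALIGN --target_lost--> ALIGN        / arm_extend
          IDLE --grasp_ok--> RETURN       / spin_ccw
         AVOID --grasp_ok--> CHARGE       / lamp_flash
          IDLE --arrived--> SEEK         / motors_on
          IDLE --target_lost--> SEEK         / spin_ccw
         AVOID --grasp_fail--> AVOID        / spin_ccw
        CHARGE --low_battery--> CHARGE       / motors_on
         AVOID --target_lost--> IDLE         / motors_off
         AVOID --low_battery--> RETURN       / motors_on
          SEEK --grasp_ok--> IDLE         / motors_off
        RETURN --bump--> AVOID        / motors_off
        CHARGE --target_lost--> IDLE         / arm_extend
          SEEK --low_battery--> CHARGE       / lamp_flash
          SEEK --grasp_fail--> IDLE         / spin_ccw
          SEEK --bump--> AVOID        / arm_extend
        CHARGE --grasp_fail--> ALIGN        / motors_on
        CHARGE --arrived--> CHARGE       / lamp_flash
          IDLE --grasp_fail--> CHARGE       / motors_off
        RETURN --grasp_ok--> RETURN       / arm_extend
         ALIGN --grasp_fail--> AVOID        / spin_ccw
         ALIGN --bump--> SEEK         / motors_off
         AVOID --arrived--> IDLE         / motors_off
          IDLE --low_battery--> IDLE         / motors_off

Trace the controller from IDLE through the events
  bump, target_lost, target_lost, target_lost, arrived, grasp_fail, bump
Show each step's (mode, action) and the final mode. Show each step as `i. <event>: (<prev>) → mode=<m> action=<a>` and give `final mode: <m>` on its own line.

1. bump: (IDLE) → mode=RETURN action=arm_extend
2. target_lost: (RETURN) → mode=RETURN action=motors_off
3. target_lost: (RETURN) → mode=RETURN action=motors_off
4. target_lost: (RETURN) → mode=RETURN action=motors_off
5. arrived: (RETURN) → mode=IDLE action=spin_ccw
6. grasp_fail: (IDLE) → mode=CHARGE action=motors_off
7. bump: (CHARGE) → mode=AVOID action=lamp_flash

final mode: AVOID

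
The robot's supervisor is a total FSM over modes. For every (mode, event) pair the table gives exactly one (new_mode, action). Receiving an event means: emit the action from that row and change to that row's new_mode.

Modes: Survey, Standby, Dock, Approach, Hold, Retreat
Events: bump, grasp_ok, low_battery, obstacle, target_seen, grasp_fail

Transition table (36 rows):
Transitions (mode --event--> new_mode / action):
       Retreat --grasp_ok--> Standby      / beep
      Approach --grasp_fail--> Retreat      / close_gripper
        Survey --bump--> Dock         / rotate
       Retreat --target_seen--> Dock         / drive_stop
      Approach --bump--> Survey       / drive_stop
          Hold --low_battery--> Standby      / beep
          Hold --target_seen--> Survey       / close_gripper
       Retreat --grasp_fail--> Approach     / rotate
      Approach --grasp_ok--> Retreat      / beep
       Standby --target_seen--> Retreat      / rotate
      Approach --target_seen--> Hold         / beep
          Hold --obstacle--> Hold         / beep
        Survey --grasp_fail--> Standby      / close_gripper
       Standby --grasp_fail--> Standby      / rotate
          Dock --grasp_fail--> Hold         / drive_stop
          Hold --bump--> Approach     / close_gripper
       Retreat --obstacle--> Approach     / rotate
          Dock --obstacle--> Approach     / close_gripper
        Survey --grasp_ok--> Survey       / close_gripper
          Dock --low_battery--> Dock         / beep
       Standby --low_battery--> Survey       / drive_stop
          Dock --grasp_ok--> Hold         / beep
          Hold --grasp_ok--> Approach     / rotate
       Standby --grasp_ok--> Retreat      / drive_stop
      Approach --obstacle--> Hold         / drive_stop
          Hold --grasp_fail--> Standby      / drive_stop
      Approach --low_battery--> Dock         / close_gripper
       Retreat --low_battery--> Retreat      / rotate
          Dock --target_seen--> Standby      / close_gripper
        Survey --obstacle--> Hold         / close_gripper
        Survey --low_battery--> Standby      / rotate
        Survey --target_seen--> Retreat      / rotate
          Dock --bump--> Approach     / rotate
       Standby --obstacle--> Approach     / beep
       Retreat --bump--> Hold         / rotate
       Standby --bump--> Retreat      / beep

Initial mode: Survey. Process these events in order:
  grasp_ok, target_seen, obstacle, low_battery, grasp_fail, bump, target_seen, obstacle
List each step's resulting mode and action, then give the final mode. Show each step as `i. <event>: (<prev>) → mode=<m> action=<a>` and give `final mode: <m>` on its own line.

1. grasp_ok: (Survey) → mode=Survey action=close_gripper
2. target_seen: (Survey) → mode=Retreat action=rotate
3. obstacle: (Retreat) → mode=Approach action=rotate
4. low_battery: (Approach) → mode=Dock action=close_gripper
5. grasp_fail: (Dock) → mode=Hold action=drive_stop
6. bump: (Hold) → mode=Approach action=close_gripper
7. target_seen: (Approach) → mode=Hold action=beep
8. obstacle: (Hold) → mode=Hold action=beep

final mode: Hold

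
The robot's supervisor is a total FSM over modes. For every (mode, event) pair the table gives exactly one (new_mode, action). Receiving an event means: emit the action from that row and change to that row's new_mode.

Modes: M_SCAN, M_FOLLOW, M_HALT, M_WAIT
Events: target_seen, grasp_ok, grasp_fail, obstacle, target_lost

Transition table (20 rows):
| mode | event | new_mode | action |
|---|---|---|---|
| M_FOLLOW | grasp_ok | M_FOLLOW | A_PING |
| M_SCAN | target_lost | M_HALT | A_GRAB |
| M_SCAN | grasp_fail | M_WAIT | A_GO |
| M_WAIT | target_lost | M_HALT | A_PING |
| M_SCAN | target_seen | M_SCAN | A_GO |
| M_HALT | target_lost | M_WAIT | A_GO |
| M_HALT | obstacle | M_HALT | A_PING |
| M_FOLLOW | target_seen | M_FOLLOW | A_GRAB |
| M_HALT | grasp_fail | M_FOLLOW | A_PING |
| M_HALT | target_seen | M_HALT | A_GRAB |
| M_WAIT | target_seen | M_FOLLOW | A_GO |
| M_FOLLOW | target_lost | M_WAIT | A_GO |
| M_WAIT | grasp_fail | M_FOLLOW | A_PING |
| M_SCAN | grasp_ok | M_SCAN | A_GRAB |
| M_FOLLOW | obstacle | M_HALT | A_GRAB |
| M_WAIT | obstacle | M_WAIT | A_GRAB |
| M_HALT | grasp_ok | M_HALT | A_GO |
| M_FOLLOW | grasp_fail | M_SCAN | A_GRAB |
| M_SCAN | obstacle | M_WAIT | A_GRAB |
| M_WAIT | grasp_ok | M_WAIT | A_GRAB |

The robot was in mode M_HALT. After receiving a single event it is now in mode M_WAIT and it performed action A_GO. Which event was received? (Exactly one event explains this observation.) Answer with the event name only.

target_lost

try target_seen: (M_HALT, target_seen) → (M_HALT, A_GRAB)
try grasp_ok: (M_HALT, grasp_ok) → (M_HALT, A_GO)
try grasp_fail: (M_HALT, grasp_fail) → (M_FOLLOW, A_PING)
try obstacle: (M_HALT, obstacle) → (M_HALT, A_PING)
try target_lost: (M_HALT, target_lost) → (M_WAIT, A_GO)  ← matches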